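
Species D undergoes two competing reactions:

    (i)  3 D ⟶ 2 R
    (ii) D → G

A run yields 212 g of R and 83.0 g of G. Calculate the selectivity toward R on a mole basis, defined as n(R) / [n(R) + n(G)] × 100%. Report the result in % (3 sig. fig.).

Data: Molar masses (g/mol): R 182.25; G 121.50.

n(R) = 212 / 182.25 = 1.163 mol
n(G) = 83.0 / 121.50 = 0.6831 mol
selectivity = 1.163/(1.163+0.6831) × 100 = 63.00 %

63.0 %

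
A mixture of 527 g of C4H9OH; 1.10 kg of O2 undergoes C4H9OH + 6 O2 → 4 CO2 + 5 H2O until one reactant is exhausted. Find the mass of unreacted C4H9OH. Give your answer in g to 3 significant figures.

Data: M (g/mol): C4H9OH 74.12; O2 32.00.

n(C4H9OH) = 527.0 / 74.12 = 7.110 mol
n(O2) = 1.100×1000 / 32.00 = 34.38 mol
n/ν for C4H9OH = 7.110/1 = 7.110
n/ν for O2 = 34.38/6 = 5.730
Smallest n/ν is O2 → limiting reagent.
C4H9OH consumed = (1/6) × 34.38 = 5.730 mol
C4H9OH remaining = 7.110 − 5.730 = 1.380 mol
mass = 1.380 × 74.12 = 102.3 g

102 g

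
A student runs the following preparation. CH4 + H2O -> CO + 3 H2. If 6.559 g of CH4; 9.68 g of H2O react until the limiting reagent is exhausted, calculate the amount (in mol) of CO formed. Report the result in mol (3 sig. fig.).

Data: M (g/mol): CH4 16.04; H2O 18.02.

n(CH4) = 6.559 / 16.04 = 0.4089 mol
n(H2O) = 9.680 / 18.02 = 0.5372 mol
n/ν for CH4 = 0.4089/1 = 0.4089
n/ν for H2O = 0.5372/1 = 0.5372
Smallest n/ν is CH4 → limiting reagent.
n(CO) = (1/1) × 0.4089 = 0.4089 mol

0.409 mol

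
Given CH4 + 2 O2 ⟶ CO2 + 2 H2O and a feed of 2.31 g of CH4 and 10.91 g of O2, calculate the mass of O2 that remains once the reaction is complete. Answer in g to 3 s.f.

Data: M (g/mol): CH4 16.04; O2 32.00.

n(CH4) = 2.310 / 16.04 = 0.1440 mol
n(O2) = 10.91 / 32.00 = 0.3409 mol
n/ν for CH4 = 0.1440/1 = 0.1440
n/ν for O2 = 0.3409/2 = 0.1705
Smallest n/ν is CH4 → limiting reagent.
O2 consumed = (2/1) × 0.1440 = 0.2880 mol
O2 remaining = 0.3409 − 0.2880 = 0.05290 mol
mass = 0.05290 × 32.00 = 1.693 g

1.69 g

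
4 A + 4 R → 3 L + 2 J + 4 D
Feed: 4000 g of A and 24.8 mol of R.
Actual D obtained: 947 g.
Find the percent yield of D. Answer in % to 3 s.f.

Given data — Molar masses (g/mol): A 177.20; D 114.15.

36.8 %

n(A) = 4000 / 177.20 = 22.57 mol
n(R) = 24.80 mol
n/ν → A: 5.643, R: 6.200; A is limiting.
theoretical n(D) = (4/4) × 22.57 = 22.57 mol → 2576 g
% yield = 947 / 2576 × 100 = 36.76 %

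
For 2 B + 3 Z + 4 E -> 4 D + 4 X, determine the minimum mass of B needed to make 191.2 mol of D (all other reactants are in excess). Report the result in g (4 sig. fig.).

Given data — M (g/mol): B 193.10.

18460 g

n(D) = 191.2 mol
n(B) = (2/4) × 191.2 = 95.60 mol
mass = 95.60 × 193.10 = 18460 g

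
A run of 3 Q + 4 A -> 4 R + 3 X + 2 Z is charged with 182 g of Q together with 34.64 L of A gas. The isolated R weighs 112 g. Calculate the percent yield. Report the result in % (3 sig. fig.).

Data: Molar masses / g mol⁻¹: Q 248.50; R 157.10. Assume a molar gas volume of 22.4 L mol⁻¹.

n(Q) = 182.0 / 248.50 = 0.7324 mol
n(A) = 34.64 / 22.4 = 1.546 mol
n/ν → Q: 0.2441, A: 0.3865; Q is limiting.
theoretical n(R) = (4/3) × 0.7324 = 0.9765 mol → 153.4 g
% yield = 112 / 153.4 × 100 = 73.01 %

73.0 %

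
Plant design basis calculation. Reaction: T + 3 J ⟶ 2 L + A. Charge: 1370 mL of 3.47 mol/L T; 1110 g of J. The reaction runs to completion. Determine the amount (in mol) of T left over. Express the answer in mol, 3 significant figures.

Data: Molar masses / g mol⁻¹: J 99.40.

n(T) = 3.47 × 1370/1000 = 4.754 mol
n(J) = 1110 / 99.40 = 11.17 mol
n/ν for T = 4.754/1 = 4.754
n/ν for J = 11.17/3 = 3.723
Smallest n/ν is J → limiting reagent.
T consumed = (1/3) × 11.17 = 3.723 mol
T remaining = 4.754 − 3.723 = 1.031 mol

1.03 mol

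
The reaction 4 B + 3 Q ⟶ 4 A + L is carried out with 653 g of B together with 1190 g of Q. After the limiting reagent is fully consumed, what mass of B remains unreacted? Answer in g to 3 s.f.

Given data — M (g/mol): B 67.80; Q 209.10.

n(B) = 653.0 / 67.80 = 9.631 mol
n(Q) = 1190 / 209.10 = 5.691 mol
n/ν → B: 2.408, Q: 1.897; Q is limiting.
B consumed = (4/3) × 5.691 = 7.588 mol
B remaining = 9.631 − 7.588 = 2.043 mol
mass = 2.043 × 67.80 = 138.5 g

139 g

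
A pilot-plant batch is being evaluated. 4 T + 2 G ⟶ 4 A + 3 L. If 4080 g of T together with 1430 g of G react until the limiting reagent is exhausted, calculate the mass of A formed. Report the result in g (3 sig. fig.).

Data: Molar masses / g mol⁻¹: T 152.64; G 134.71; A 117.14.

n(T) = 4080 / 152.64 = 26.73 mol
n(G) = 1430 / 134.71 = 10.62 mol
n/ν → T: 6.683, G: 5.310; G is limiting.
n(A) = (4/2) × 10.62 = 21.24 mol
mass = 21.24 × 117.14 = 2488 g

2490 g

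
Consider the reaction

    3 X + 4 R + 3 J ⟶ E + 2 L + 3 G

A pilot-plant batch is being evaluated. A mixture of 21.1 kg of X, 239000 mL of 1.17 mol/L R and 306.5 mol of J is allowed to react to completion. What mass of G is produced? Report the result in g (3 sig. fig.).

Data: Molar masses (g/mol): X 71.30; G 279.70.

58700 g

n(X) = 21.10×1000 / 71.30 = 295.9 mol
n(R) = 1.17 × 239000/1000 = 279.6 mol
n(J) = 306.5 mol
n/ν for X = 295.9/3 = 98.63
n/ν for R = 279.6/4 = 69.90
n/ν for J = 306.5/3 = 102.2
Smallest n/ν is R → limiting reagent.
n(G) = (3/4) × 279.6 = 209.7 mol
mass = 209.7 × 279.70 = 58650 g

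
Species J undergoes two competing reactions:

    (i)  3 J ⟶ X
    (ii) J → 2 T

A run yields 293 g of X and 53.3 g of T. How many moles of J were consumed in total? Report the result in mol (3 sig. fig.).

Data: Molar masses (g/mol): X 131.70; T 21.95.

n(X) = 293 / 131.70 = 2.225 mol
n(T) = 53.3 / 21.95 = 2.428 mol
n(J) via (i) = (3/1)×2.225 = 6.675 mol
n(J) via (ii) = (1/2)×2.428 = 1.214 mol
total n(J) = 6.675 + 1.214 = 7.889 mol

7.89 mol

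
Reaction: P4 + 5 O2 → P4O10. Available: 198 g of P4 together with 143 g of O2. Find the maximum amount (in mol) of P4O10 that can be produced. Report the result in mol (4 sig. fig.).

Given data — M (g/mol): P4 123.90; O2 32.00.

0.8938 mol

n(P4) = 198.0 / 123.90 = 1.598 mol
n(O2) = 143.0 / 32.00 = 4.469 mol
n/ν for P4 = 1.598/1 = 1.598
n/ν for O2 = 4.469/5 = 0.8938
Smallest n/ν is O2 → limiting reagent.
n(P4O10) = (1/5) × 4.469 = 0.8938 mol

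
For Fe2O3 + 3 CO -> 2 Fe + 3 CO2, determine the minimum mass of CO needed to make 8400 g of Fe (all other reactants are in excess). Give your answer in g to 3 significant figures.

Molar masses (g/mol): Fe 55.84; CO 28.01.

6320 g

n(Fe) = 8400 / 55.84 = 150.4 mol
n(CO) = (3/2) × 150.4 = 225.6 mol
mass = 225.6 × 28.01 = 6319 g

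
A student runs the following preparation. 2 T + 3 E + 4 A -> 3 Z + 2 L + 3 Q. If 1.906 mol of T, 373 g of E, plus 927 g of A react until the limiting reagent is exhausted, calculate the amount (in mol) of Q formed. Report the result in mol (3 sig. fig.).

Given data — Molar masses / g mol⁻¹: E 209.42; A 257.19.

1.78 mol

n(T) = 1.906 mol
n(E) = 373.0 / 209.42 = 1.781 mol
n(A) = 927.0 / 257.19 = 3.604 mol
n/ν → T: 0.9530, E: 0.5937, A: 0.9010; E is limiting.
n(Q) = (3/3) × 1.781 = 1.781 mol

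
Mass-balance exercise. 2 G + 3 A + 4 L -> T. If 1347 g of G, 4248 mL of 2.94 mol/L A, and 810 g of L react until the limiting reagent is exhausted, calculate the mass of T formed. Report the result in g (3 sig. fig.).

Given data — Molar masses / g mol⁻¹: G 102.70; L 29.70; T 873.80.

n(G) = 1347 / 102.70 = 13.12 mol
n(A) = 2.94 × 4248/1000 = 12.49 mol
n(L) = 810.0 / 29.70 = 27.27 mol
n/ν for G = 13.12/2 = 6.560
n/ν for A = 12.49/3 = 4.163
n/ν for L = 27.27/4 = 6.818
Smallest n/ν is A → limiting reagent.
n(T) = (1/3) × 12.49 = 4.163 mol
mass = 4.163 × 873.80 = 3638 g

3640 g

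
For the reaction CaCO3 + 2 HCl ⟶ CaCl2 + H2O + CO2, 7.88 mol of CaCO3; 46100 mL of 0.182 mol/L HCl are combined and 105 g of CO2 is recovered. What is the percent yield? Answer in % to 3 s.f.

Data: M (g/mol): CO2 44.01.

56.9 %

n(CaCO3) = 7.880 mol
n(HCl) = 0.182 × 46100/1000 = 8.390 mol
n/ν for CaCO3 = 7.880/1 = 7.880
n/ν for HCl = 8.390/2 = 4.195
Smallest n/ν is HCl → limiting reagent.
theoretical n(CO2) = (1/2) × 8.390 = 4.195 mol → 184.6 g
% yield = 105 / 184.6 × 100 = 56.88 %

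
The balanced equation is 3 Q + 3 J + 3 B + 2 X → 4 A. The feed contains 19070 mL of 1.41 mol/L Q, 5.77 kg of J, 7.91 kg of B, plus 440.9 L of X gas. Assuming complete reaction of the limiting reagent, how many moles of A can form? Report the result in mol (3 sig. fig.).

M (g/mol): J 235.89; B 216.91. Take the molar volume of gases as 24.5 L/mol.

32.6 mol

n(Q) = 1.41 × 19070/1000 = 26.89 mol
n(J) = 5.770×1000 / 235.89 = 24.46 mol
n(B) = 7.910×1000 / 216.91 = 36.47 mol
n(X) = 440.9 / 24.5 = 18.00 mol
n/ν for Q = 26.89/3 = 8.963
n/ν for J = 24.46/3 = 8.153
n/ν for B = 36.47/3 = 12.16
n/ν for X = 18.00/2 = 9.000
Smallest n/ν is J → limiting reagent.
n(A) = (4/3) × 24.46 = 32.61 mol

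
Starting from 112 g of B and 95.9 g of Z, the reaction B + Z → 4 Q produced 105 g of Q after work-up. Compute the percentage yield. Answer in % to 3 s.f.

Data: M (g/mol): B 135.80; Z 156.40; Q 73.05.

58.6 %

n(B) = 112.0 / 135.80 = 0.8247 mol
n(Z) = 95.90 / 156.40 = 0.6132 mol
n/ν for B = 0.8247/1 = 0.8247
n/ν for Z = 0.6132/1 = 0.6132
Smallest n/ν is Z → limiting reagent.
theoretical n(Q) = (4/1) × 0.6132 = 2.453 mol → 179.2 g
% yield = 105 / 179.2 × 100 = 58.59 %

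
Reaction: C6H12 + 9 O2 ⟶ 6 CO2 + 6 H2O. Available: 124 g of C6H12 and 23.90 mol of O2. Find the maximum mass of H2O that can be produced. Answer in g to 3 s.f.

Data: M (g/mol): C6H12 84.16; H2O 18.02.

n(C6H12) = 124.0 / 84.16 = 1.473 mol
n(O2) = 23.90 mol
n/ν → C6H12: 1.473, O2: 2.656; C6H12 is limiting.
n(H2O) = (6/1) × 1.473 = 8.838 mol
mass = 8.838 × 18.02 = 159.3 g

159 g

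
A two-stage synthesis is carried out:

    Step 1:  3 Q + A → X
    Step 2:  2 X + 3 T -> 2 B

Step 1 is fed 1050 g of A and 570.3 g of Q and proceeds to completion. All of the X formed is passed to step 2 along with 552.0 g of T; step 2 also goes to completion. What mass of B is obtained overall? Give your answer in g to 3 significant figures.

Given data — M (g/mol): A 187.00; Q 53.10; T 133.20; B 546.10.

Step 1:
n(A) = 1050 / 187.00 = 5.615 mol
n(Q) = 570.3 / 53.10 = 10.74 mol
n/ν → A: 5.615, Q: 3.580; Q is limiting.
n(X) produced = (1/3) × 10.74 = 3.580 mol
Step 2:
n(X) available = 3.580 mol
n(T) = 552.0 / 133.20 = 4.144 mol
n/ν → X: 1.790, T: 1.381; T is limiting.
n(B) = (2/3) × 4.144 = 2.763 mol
mass = 2.763 × 546.10 = 1509 g

1510 g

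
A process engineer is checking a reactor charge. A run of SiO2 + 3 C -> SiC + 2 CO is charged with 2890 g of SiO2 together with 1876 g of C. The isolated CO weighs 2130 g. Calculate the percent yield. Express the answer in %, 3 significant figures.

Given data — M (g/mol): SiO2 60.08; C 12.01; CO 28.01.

n(SiO2) = 2890 / 60.08 = 48.10 mol
n(C) = 1876 / 12.01 = 156.2 mol
n/ν for SiO2 = 48.10/1 = 48.10
n/ν for C = 156.2/3 = 52.07
Smallest n/ν is SiO2 → limiting reagent.
theoretical n(CO) = (2/1) × 48.10 = 96.20 mol → 2695 g
% yield = 2130 / 2695 × 100 = 79.04 %

79.0 %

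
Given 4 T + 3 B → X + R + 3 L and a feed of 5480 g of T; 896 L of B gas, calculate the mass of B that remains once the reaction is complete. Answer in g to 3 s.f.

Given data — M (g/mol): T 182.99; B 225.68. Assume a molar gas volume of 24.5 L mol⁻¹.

n(T) = 5480 / 182.99 = 29.95 mol
n(B) = 896.0 / 24.5 = 36.57 mol
n/ν for T = 29.95/4 = 7.488
n/ν for B = 36.57/3 = 12.19
Smallest n/ν is T → limiting reagent.
B consumed = (3/4) × 29.95 = 22.46 mol
B remaining = 36.57 − 22.46 = 14.11 mol
mass = 14.11 × 225.68 = 3184 g

3180 g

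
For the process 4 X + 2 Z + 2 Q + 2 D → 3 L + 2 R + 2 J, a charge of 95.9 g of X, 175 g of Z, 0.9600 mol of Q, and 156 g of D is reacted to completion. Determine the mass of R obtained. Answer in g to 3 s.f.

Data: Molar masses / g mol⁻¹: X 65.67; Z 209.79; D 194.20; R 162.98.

n(X) = 95.90 / 65.67 = 1.460 mol
n(Z) = 175.0 / 209.79 = 0.8342 mol
n(Q) = 0.9600 mol
n(D) = 156.0 / 194.20 = 0.8033 mol
n/ν for X = 1.460/4 = 0.3650
n/ν for Z = 0.8342/2 = 0.4171
n/ν for Q = 0.9600/2 = 0.4800
n/ν for D = 0.8033/2 = 0.4017
Smallest n/ν is X → limiting reagent.
n(R) = (2/4) × 1.460 = 0.7300 mol
mass = 0.7300 × 162.98 = 119.0 g

119 g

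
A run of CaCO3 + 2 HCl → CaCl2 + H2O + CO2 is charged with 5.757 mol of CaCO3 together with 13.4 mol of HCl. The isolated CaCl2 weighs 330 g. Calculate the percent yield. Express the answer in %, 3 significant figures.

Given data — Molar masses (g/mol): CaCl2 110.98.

n(CaCO3) = 5.757 mol
n(HCl) = 13.40 mol
n/ν for CaCO3 = 5.757/1 = 5.757
n/ν for HCl = 13.40/2 = 6.700
Smallest n/ν is CaCO3 → limiting reagent.
theoretical n(CaCl2) = (1/1) × 5.757 = 5.757 mol → 638.9 g
% yield = 330 / 638.9 × 100 = 51.65 %

51.7 %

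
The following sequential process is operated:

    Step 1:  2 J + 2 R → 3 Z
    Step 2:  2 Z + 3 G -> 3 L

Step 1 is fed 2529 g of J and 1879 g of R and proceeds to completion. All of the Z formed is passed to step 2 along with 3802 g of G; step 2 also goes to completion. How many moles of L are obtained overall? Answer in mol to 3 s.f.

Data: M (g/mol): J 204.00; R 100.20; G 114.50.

27.9 mol

Step 1:
n(J) = 2529 / 204.00 = 12.40 mol
n(R) = 1879 / 100.20 = 18.75 mol
n/ν for J = 12.40/2 = 6.200
n/ν for R = 18.75/2 = 9.375
Smallest n/ν is J → limiting reagent.
n(Z) produced = (3/2) × 12.40 = 18.60 mol
Step 2:
n(Z) available = 18.60 mol
n(G) = 3802 / 114.50 = 33.21 mol
n/ν for Z = 18.60/2 = 9.300
n/ν for G = 33.21/3 = 11.07
Smallest n/ν is Z → limiting reagent.
n(L) = (3/2) × 18.60 = 27.90 mol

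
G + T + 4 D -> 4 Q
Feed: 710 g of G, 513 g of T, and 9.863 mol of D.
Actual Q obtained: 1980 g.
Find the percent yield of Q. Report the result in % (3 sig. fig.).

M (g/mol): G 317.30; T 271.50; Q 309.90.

84.5 %

n(G) = 710.0 / 317.30 = 2.238 mol
n(T) = 513.0 / 271.50 = 1.890 mol
n(D) = 9.863 mol
n/ν → G: 2.238, T: 1.890, D: 2.466; T is limiting.
theoretical n(Q) = (4/1) × 1.890 = 7.560 mol → 2343 g
% yield = 1980 / 2343 × 100 = 84.51 %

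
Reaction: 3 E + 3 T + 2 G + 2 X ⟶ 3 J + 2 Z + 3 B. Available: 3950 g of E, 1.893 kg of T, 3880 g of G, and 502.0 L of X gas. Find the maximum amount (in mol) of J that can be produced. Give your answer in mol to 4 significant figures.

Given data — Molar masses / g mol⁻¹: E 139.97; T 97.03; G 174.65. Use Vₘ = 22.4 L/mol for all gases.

19.51 mol

n(E) = 3950 / 139.97 = 28.22 mol
n(T) = 1.893×1000 / 97.03 = 19.51 mol
n(G) = 3880 / 174.65 = 22.22 mol
n(X) = 502.0 / 22.4 = 22.41 mol
n/ν for E = 28.22/3 = 9.407
n/ν for T = 19.51/3 = 6.503
n/ν for G = 22.22/2 = 11.11
n/ν for X = 22.41/2 = 11.21
Smallest n/ν is T → limiting reagent.
n(J) = (3/3) × 19.51 = 19.51 mol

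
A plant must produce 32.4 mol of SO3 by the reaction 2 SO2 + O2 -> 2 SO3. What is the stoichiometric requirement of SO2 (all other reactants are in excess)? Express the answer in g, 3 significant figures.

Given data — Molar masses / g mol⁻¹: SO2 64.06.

n(SO3) = 32.40 mol
n(SO2) = (2/2) × 32.40 = 32.40 mol
mass = 32.40 × 64.06 = 2076 g

2080 g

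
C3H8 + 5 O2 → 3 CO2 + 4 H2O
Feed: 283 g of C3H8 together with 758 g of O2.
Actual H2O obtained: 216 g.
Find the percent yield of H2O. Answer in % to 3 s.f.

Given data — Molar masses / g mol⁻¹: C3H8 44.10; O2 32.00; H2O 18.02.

n(C3H8) = 283.0 / 44.10 = 6.417 mol
n(O2) = 758.0 / 32.00 = 23.69 mol
n/ν for C3H8 = 6.417/1 = 6.417
n/ν for O2 = 23.69/5 = 4.738
Smallest n/ν is O2 → limiting reagent.
theoretical n(H2O) = (4/5) × 23.69 = 18.95 mol → 341.5 g
% yield = 216 / 341.5 × 100 = 63.25 %

63.3 %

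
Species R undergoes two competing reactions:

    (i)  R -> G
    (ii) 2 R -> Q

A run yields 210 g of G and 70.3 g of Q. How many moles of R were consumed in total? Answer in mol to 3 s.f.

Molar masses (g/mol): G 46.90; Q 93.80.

n(G) = 210 / 46.90 = 4.478 mol
n(Q) = 70.3 / 93.80 = 0.7495 mol
n(R) via (i) = (1/1)×4.478 = 4.478 mol
n(R) via (ii) = (2/1)×0.7495 = 1.499 mol
total n(R) = 4.478 + 1.499 = 5.977 mol

5.98 mol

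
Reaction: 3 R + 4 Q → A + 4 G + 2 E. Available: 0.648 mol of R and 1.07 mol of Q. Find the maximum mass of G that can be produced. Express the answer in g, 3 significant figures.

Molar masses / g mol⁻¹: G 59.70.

n(R) = 0.6480 mol
n(Q) = 1.070 mol
n/ν for R = 0.6480/3 = 0.2160
n/ν for Q = 1.070/4 = 0.2675
Smallest n/ν is R → limiting reagent.
n(G) = (4/3) × 0.6480 = 0.8640 mol
mass = 0.8640 × 59.70 = 51.58 g

51.6 g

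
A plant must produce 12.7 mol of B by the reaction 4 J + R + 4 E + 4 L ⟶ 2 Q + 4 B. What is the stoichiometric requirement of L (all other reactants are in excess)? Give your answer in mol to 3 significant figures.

n(B) = 12.70 mol
n(L) = (4/4) × 12.70 = 12.70 mol

12.7 mol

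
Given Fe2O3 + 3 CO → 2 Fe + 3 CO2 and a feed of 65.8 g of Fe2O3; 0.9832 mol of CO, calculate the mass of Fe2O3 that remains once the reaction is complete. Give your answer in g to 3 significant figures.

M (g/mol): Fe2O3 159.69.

n(Fe2O3) = 65.80 / 159.69 = 0.4120 mol
n(CO) = 0.9832 mol
n/ν for Fe2O3 = 0.4120/1 = 0.4120
n/ν for CO = 0.9832/3 = 0.3277
Smallest n/ν is CO → limiting reagent.
Fe2O3 consumed = (1/3) × 0.9832 = 0.3277 mol
Fe2O3 remaining = 0.4120 − 0.3277 = 0.08430 mol
mass = 0.08430 × 159.69 = 13.46 g

13.5 g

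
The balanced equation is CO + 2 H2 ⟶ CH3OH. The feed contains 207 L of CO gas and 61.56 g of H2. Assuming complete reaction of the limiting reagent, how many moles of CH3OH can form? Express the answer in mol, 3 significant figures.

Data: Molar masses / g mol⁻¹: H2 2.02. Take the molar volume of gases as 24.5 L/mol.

n(CO) = 207.0 / 24.5 = 8.449 mol
n(H2) = 61.56 / 2.02 = 30.48 mol
n/ν → CO: 8.449, H2: 15.24; CO is limiting.
n(CH3OH) = (1/1) × 8.449 = 8.449 mol

8.45 mol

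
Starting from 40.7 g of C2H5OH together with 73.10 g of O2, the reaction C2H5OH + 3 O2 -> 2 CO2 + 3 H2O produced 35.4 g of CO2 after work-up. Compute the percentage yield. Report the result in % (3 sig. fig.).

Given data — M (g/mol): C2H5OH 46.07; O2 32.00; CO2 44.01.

52.8 %

n(C2H5OH) = 40.70 / 46.07 = 0.8834 mol
n(O2) = 73.10 / 32.00 = 2.284 mol
n/ν → C2H5OH: 0.8834, O2: 0.7613; O2 is limiting.
theoretical n(CO2) = (2/3) × 2.284 = 1.523 mol → 67.03 g
% yield = 35.4 / 67.03 × 100 = 52.81 %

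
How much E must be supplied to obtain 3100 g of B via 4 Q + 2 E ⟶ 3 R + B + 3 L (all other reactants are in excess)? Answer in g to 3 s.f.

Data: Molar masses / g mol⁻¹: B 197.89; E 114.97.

3600 g

n(B) = 3100 / 197.89 = 15.67 mol
n(E) = (2/1) × 15.67 = 31.34 mol
mass = 31.34 × 114.97 = 3603 g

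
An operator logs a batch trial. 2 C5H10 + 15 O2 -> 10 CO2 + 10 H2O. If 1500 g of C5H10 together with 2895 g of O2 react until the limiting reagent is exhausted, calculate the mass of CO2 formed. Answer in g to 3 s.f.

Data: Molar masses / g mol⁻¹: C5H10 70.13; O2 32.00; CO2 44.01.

2650 g

n(C5H10) = 1500 / 70.13 = 21.39 mol
n(O2) = 2895 / 32.00 = 90.47 mol
n/ν for C5H10 = 21.39/2 = 10.70
n/ν for O2 = 90.47/15 = 6.031
Smallest n/ν is O2 → limiting reagent.
n(CO2) = (10/15) × 90.47 = 60.31 mol
mass = 60.31 × 44.01 = 2654 g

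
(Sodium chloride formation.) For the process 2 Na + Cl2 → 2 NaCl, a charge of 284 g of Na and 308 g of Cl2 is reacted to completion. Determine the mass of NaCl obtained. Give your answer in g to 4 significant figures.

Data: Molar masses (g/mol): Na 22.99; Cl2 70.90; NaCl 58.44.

n(Na) = 284.0 / 22.99 = 12.35 mol
n(Cl2) = 308.0 / 70.90 = 4.344 mol
n/ν → Na: 6.175, Cl2: 4.344; Cl2 is limiting.
n(NaCl) = (2/1) × 4.344 = 8.688 mol
mass = 8.688 × 58.44 = 507.7 g

507.7 g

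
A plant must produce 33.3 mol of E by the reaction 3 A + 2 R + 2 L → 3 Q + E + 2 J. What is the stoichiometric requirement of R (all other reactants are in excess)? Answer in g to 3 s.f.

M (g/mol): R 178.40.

n(E) = 33.30 mol
n(R) = (2/1) × 33.30 = 66.60 mol
mass = 66.60 × 178.40 = 11880 g

11900 g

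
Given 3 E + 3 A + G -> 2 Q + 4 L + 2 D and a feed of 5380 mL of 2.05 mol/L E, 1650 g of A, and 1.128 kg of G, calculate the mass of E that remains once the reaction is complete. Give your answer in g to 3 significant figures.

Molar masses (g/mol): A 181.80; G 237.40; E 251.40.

491 g

n(E) = 2.05 × 5380/1000 = 11.03 mol
n(A) = 1650 / 181.80 = 9.076 mol
n(G) = 1.128×1000 / 237.40 = 4.751 mol
n/ν for E = 11.03/3 = 3.677
n/ν for A = 9.076/3 = 3.025
n/ν for G = 4.751/1 = 4.751
Smallest n/ν is A → limiting reagent.
E consumed = (3/3) × 9.076 = 9.076 mol
E remaining = 11.03 − 9.076 = 1.954 mol
mass = 1.954 × 251.40 = 491.2 g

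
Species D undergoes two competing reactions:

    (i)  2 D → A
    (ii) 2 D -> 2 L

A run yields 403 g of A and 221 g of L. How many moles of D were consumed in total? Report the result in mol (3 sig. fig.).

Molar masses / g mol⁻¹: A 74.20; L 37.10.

n(A) = 403 / 74.20 = 5.431 mol
n(L) = 221 / 37.10 = 5.957 mol
n(D) via (i) = (2/1)×5.431 = 10.86 mol
n(D) via (ii) = (2/2)×5.957 = 5.957 mol
total n(D) = 10.86 + 5.957 = 16.82 mol

16.8 mol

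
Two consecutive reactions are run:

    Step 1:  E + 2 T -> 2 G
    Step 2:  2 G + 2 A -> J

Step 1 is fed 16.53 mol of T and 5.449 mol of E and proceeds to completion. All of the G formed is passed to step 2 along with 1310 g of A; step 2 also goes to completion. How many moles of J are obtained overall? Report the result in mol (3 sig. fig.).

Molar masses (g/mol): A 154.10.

Step 1:
n(T) = 16.53 mol
n(E) = 5.449 mol
n/ν → T: 8.265, E: 5.449; E is limiting.
n(G) produced = (2/1) × 5.449 = 10.90 mol
Step 2:
n(G) available = 10.90 mol
n(A) = 1310 / 154.10 = 8.501 mol
n/ν → G: 5.450, A: 4.251; A is limiting.
n(J) = (1/2) × 8.501 = 4.251 mol

4.25 mol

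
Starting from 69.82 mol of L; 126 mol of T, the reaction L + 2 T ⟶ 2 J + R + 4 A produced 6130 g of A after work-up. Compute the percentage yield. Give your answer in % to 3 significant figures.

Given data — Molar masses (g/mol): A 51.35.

47.4 %

n(L) = 69.82 mol
n(T) = 126.0 mol
n/ν for L = 69.82/1 = 69.82
n/ν for T = 126.0/2 = 63.00
Smallest n/ν is T → limiting reagent.
theoretical n(A) = (4/2) × 126.0 = 252.0 mol → 12940 g
% yield = 6130 / 12940 × 100 = 47.37 %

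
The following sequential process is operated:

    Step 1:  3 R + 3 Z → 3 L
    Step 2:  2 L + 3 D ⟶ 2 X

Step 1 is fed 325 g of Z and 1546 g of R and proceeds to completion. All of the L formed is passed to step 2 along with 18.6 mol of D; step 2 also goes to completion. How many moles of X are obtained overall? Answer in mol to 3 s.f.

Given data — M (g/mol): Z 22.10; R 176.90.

8.74 mol

Step 1:
n(Z) = 325.0 / 22.10 = 14.71 mol
n(R) = 1546 / 176.90 = 8.739 mol
n/ν for Z = 14.71/3 = 4.903
n/ν for R = 8.739/3 = 2.913
Smallest n/ν is R → limiting reagent.
n(L) produced = (3/3) × 8.739 = 8.739 mol
Step 2:
n(L) available = 8.739 mol
n(D) = 18.60 mol
n/ν for L = 8.739/2 = 4.370
n/ν for D = 18.60/3 = 6.200
Smallest n/ν is L → limiting reagent.
n(X) = (2/2) × 8.739 = 8.739 mol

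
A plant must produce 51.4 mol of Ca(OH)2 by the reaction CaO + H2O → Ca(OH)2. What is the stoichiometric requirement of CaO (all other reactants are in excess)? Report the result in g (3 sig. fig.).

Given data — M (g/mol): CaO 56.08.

n(Ca(OH)2) = 51.40 mol
n(CaO) = (1/1) × 51.40 = 51.40 mol
mass = 51.40 × 56.08 = 2883 g

2880 g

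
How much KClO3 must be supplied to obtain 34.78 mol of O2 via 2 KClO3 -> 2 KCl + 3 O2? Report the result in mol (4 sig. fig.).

23.19 mol

n(O2) = 34.78 mol
n(KClO3) = (2/3) × 34.78 = 23.19 mol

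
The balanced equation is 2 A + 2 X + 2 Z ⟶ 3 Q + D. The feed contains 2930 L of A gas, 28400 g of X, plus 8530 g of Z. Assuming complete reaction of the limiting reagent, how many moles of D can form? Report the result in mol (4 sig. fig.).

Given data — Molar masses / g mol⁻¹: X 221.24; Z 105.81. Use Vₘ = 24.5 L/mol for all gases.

n(A) = 2930 / 24.5 = 119.6 mol
n(X) = 28400 / 221.24 = 128.4 mol
n(Z) = 8530 / 105.81 = 80.62 mol
n/ν for A = 119.6/2 = 59.80
n/ν for X = 128.4/2 = 64.20
n/ν for Z = 80.62/2 = 40.31
Smallest n/ν is Z → limiting reagent.
n(D) = (1/2) × 80.62 = 40.31 mol

40.31 mol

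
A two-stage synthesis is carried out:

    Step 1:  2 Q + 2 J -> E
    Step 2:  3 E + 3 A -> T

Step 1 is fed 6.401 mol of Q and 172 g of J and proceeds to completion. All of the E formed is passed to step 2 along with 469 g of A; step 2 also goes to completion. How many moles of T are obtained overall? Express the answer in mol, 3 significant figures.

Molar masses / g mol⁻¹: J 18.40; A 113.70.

Step 1:
n(Q) = 6.401 mol
n(J) = 172.0 / 18.40 = 9.348 mol
n/ν for Q = 6.401/2 = 3.201
n/ν for J = 9.348/2 = 4.674
Smallest n/ν is Q → limiting reagent.
n(E) produced = (1/2) × 6.401 = 3.201 mol
Step 2:
n(E) available = 3.201 mol
n(A) = 469.0 / 113.70 = 4.125 mol
n/ν for E = 3.201/3 = 1.067
n/ν for A = 4.125/3 = 1.375
Smallest n/ν is E → limiting reagent.
n(T) = (1/3) × 3.201 = 1.067 mol

1.07 mol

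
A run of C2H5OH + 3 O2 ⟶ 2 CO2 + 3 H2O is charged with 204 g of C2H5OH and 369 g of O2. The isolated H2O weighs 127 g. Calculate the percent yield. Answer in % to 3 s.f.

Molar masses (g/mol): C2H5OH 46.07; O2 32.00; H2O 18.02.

n(C2H5OH) = 204.0 / 46.07 = 4.428 mol
n(O2) = 369.0 / 32.00 = 11.53 mol
n/ν for C2H5OH = 4.428/1 = 4.428
n/ν for O2 = 11.53/3 = 3.843
Smallest n/ν is O2 → limiting reagent.
theoretical n(H2O) = (3/3) × 11.53 = 11.53 mol → 207.8 g
% yield = 127 / 207.8 × 100 = 61.12 %

61.1 %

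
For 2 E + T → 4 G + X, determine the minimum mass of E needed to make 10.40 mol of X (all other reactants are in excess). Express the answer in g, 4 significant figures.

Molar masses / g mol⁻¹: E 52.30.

1088 g

n(X) = 10.40 mol
n(E) = (2/1) × 10.40 = 20.80 mol
mass = 20.80 × 52.30 = 1088 g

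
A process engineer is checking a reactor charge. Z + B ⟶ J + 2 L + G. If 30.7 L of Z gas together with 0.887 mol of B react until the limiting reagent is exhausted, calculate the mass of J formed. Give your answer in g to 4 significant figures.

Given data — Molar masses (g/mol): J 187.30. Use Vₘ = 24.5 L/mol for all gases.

166.1 g

n(Z) = 30.70 / 24.5 = 1.253 mol
n(B) = 0.8870 mol
n/ν for Z = 1.253/1 = 1.253
n/ν for B = 0.8870/1 = 0.8870
Smallest n/ν is B → limiting reagent.
n(J) = (1/1) × 0.8870 = 0.8870 mol
mass = 0.8870 × 187.30 = 166.1 g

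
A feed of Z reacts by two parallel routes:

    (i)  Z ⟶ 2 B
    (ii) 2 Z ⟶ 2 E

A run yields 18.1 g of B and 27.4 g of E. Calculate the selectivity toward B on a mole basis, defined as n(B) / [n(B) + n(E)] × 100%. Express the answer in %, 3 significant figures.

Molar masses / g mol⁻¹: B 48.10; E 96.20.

56.9 %

n(B) = 18.1 / 48.10 = 0.3763 mol
n(E) = 27.4 / 96.20 = 0.2848 mol
selectivity = 0.3763/(0.3763+0.2848) × 100 = 56.92 %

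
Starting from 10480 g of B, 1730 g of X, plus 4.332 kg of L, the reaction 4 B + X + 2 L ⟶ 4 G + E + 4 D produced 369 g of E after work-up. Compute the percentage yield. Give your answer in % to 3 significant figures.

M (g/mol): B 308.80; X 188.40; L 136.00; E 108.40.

n(B) = 10480 / 308.80 = 33.94 mol
n(X) = 1730 / 188.40 = 9.183 mol
n(L) = 4.332×1000 / 136.00 = 31.85 mol
n/ν for B = 33.94/4 = 8.485
n/ν for X = 9.183/1 = 9.183
n/ν for L = 31.85/2 = 15.93
Smallest n/ν is B → limiting reagent.
theoretical n(E) = (1/4) × 33.94 = 8.485 mol → 919.8 g
% yield = 369 / 919.8 × 100 = 40.12 %

40.1 %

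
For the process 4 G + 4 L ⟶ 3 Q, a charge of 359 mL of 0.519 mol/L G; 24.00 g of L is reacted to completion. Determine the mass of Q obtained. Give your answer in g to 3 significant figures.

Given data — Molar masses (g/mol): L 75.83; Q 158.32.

n(G) = 0.519 × 359.0/1000 = 0.1863 mol
n(L) = 24.00 / 75.83 = 0.3165 mol
n/ν → G: 0.04658, L: 0.07913; G is limiting.
n(Q) = (3/4) × 0.1863 = 0.1397 mol
mass = 0.1397 × 158.32 = 22.12 g

22.1 g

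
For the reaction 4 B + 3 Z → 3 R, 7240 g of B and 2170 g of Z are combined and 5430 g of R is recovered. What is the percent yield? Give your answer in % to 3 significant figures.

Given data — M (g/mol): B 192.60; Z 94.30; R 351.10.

67.2 %

n(B) = 7240 / 192.60 = 37.59 mol
n(Z) = 2170 / 94.30 = 23.01 mol
n/ν for B = 37.59/4 = 9.398
n/ν for Z = 23.01/3 = 7.670
Smallest n/ν is Z → limiting reagent.
theoretical n(R) = (3/3) × 23.01 = 23.01 mol → 8079 g
% yield = 5430 / 8079 × 100 = 67.21 %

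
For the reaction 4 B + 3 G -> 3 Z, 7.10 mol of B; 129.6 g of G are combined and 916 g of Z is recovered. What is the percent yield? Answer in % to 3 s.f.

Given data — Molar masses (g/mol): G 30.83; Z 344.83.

n(B) = 7.100 mol
n(G) = 129.6 / 30.83 = 4.204 mol
n/ν for B = 7.100/4 = 1.775
n/ν for G = 4.204/3 = 1.401
Smallest n/ν is G → limiting reagent.
theoretical n(Z) = (3/3) × 4.204 = 4.204 mol → 1450 g
% yield = 916 / 1450 × 100 = 63.17 %

63.2 %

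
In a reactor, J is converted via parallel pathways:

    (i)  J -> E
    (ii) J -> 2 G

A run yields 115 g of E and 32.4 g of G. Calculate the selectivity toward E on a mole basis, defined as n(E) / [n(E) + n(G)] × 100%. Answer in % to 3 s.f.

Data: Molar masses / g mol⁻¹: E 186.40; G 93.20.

64.0 %

n(E) = 115 / 186.40 = 0.6170 mol
n(G) = 32.4 / 93.20 = 0.3476 mol
selectivity = 0.6170/(0.6170+0.3476) × 100 = 63.96 %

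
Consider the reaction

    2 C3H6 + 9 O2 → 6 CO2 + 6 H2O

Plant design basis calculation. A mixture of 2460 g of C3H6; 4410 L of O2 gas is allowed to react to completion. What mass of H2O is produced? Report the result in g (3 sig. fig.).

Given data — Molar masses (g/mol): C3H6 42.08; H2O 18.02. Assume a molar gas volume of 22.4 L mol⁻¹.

2370 g

n(C3H6) = 2460 / 42.08 = 58.46 mol
n(O2) = 4410 / 22.4 = 196.9 mol
n/ν for C3H6 = 58.46/2 = 29.23
n/ν for O2 = 196.9/9 = 21.88
Smallest n/ν is O2 → limiting reagent.
n(H2O) = (6/9) × 196.9 = 131.3 mol
mass = 131.3 × 18.02 = 2366 g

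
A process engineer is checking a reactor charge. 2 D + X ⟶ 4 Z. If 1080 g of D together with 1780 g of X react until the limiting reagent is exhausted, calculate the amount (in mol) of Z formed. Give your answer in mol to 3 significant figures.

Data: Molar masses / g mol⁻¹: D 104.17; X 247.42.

20.7 mol

n(D) = 1080 / 104.17 = 10.37 mol
n(X) = 1780 / 247.42 = 7.194 mol
n/ν for D = 10.37/2 = 5.185
n/ν for X = 7.194/1 = 7.194
Smallest n/ν is D → limiting reagent.
n(Z) = (4/2) × 10.37 = 20.74 mol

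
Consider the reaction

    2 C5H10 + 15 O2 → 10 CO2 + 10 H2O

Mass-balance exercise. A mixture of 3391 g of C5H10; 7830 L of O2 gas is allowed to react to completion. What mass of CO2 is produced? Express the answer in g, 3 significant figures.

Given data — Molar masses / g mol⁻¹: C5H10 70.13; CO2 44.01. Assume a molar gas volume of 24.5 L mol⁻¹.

9380 g

n(C5H10) = 3391 / 70.13 = 48.35 mol
n(O2) = 7830 / 24.5 = 319.6 mol
n/ν for C5H10 = 48.35/2 = 24.18
n/ν for O2 = 319.6/15 = 21.31
Smallest n/ν is O2 → limiting reagent.
n(CO2) = (10/15) × 319.6 = 213.1 mol
mass = 213.1 × 44.01 = 9379 g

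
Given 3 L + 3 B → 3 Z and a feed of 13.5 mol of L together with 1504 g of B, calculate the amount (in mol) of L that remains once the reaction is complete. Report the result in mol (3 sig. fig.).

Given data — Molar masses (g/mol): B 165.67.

4.42 mol

n(L) = 13.50 mol
n(B) = 1504 / 165.67 = 9.078 mol
n/ν → L: 4.500, B: 3.026; B is limiting.
L consumed = (3/3) × 9.078 = 9.078 mol
L remaining = 13.50 − 9.078 = 4.422 mol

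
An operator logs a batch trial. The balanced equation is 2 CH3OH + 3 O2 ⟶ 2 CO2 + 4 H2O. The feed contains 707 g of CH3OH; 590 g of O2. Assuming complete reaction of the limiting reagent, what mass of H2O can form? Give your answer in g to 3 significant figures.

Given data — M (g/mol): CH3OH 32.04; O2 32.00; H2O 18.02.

n(CH3OH) = 707.0 / 32.04 = 22.07 mol
n(O2) = 590.0 / 32.00 = 18.44 mol
n/ν for CH3OH = 22.07/2 = 11.04
n/ν for O2 = 18.44/3 = 6.147
Smallest n/ν is O2 → limiting reagent.
n(H2O) = (4/3) × 18.44 = 24.59 mol
mass = 24.59 × 18.02 = 443.1 g

443 g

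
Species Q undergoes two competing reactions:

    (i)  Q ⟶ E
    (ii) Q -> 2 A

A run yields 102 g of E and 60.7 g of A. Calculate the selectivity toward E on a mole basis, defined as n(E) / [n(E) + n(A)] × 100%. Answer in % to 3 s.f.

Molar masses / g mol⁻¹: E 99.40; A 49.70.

n(E) = 102 / 99.40 = 1.026 mol
n(A) = 60.7 / 49.70 = 1.221 mol
selectivity = 1.026/(1.026+1.221) × 100 = 45.66 %

45.7 %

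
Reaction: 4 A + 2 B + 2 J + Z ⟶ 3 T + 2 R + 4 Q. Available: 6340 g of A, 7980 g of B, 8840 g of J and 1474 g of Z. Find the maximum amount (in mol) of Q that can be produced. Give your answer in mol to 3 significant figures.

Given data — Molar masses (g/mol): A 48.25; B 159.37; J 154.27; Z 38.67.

n(A) = 6340 / 48.25 = 131.4 mol
n(B) = 7980 / 159.37 = 50.07 mol
n(J) = 8840 / 154.27 = 57.30 mol
n(Z) = 1474 / 38.67 = 38.12 mol
n/ν → A: 32.85, B: 25.04, J: 28.65, Z: 38.12; B is limiting.
n(Q) = (4/2) × 50.07 = 100.1 mol

100 mol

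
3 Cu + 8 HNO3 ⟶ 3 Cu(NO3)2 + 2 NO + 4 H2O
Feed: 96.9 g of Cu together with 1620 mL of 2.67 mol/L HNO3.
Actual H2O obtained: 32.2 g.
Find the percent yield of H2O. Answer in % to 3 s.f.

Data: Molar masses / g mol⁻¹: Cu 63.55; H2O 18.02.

87.9 %

n(Cu) = 96.90 / 63.55 = 1.525 mol
n(HNO3) = 2.67 × 1620/1000 = 4.325 mol
n/ν for Cu = 1.525/3 = 0.5083
n/ν for HNO3 = 4.325/8 = 0.5406
Smallest n/ν is Cu → limiting reagent.
theoretical n(H2O) = (4/3) × 1.525 = 2.033 mol → 36.63 g
% yield = 32.2 / 36.63 × 100 = 87.91 %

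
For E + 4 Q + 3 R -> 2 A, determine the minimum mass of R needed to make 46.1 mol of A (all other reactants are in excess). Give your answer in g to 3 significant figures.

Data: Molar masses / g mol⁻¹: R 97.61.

6750 g

n(A) = 46.10 mol
n(R) = (3/2) × 46.10 = 69.15 mol
mass = 69.15 × 97.61 = 6750 g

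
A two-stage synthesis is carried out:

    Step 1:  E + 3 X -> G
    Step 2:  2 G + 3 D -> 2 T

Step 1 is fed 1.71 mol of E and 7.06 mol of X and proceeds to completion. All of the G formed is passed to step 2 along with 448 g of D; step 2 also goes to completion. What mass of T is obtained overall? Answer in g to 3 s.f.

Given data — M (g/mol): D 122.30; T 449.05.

Step 1:
n(E) = 1.710 mol
n(X) = 7.060 mol
n/ν → E: 1.710, X: 2.353; E is limiting.
n(G) produced = (1/1) × 1.710 = 1.710 mol
Step 2:
n(G) available = 1.710 mol
n(D) = 448.0 / 122.30 = 3.663 mol
n/ν → G: 0.8550, D: 1.221; G is limiting.
n(T) = (2/2) × 1.710 = 1.710 mol
mass = 1.710 × 449.05 = 767.9 g

768 g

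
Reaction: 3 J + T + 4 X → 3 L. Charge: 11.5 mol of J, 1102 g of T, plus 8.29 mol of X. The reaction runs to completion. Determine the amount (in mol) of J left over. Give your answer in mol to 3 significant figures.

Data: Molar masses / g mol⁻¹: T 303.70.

5.28 mol

n(J) = 11.50 mol
n(T) = 1102 / 303.70 = 3.629 mol
n(X) = 8.290 mol
n/ν for J = 11.50/3 = 3.833
n/ν for T = 3.629/1 = 3.629
n/ν for X = 8.290/4 = 2.073
Smallest n/ν is X → limiting reagent.
J consumed = (3/4) × 8.290 = 6.218 mol
J remaining = 11.50 − 6.218 = 5.282 mol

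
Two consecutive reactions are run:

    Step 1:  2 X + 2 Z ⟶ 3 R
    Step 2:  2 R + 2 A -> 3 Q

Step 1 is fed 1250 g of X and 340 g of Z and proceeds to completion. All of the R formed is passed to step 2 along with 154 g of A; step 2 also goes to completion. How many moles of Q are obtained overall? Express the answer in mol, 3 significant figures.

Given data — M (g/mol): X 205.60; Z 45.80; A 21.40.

Step 1:
n(X) = 1250 / 205.60 = 6.080 mol
n(Z) = 340.0 / 45.80 = 7.424 mol
n/ν → X: 3.040, Z: 3.712; X is limiting.
n(R) produced = (3/2) × 6.080 = 9.120 mol
Step 2:
n(R) available = 9.120 mol
n(A) = 154.0 / 21.40 = 7.196 mol
n/ν → R: 4.560, A: 3.598; A is limiting.
n(Q) = (3/2) × 7.196 = 10.79 mol

10.8 mol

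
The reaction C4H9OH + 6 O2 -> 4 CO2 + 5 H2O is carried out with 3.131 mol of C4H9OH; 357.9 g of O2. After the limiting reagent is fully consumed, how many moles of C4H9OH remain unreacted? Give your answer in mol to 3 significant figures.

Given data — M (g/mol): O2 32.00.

1.27 mol

n(C4H9OH) = 3.131 mol
n(O2) = 357.9 / 32.00 = 11.18 mol
n/ν → C4H9OH: 3.131, O2: 1.863; O2 is limiting.
C4H9OH consumed = (1/6) × 11.18 = 1.863 mol
C4H9OH remaining = 3.131 − 1.863 = 1.268 mol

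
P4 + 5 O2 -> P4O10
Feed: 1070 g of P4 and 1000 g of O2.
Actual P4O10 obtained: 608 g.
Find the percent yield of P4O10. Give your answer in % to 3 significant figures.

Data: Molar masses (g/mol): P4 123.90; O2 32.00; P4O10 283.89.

34.3 %

n(P4) = 1070 / 123.90 = 8.636 mol
n(O2) = 1000 / 32.00 = 31.25 mol
n/ν for P4 = 8.636/1 = 8.636
n/ν for O2 = 31.25/5 = 6.250
Smallest n/ν is O2 → limiting reagent.
theoretical n(P4O10) = (1/5) × 31.25 = 6.250 mol → 1774 g
% yield = 608 / 1774 × 100 = 34.27 %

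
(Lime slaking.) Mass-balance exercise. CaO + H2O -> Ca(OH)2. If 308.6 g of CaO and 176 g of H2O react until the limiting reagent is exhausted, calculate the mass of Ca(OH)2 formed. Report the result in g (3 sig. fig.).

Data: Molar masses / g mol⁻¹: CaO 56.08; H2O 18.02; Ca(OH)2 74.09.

408 g

n(CaO) = 308.6 / 56.08 = 5.503 mol
n(H2O) = 176.0 / 18.02 = 9.767 mol
n/ν → CaO: 5.503, H2O: 9.767; CaO is limiting.
n(Ca(OH)2) = (1/1) × 5.503 = 5.503 mol
mass = 5.503 × 74.09 = 407.7 g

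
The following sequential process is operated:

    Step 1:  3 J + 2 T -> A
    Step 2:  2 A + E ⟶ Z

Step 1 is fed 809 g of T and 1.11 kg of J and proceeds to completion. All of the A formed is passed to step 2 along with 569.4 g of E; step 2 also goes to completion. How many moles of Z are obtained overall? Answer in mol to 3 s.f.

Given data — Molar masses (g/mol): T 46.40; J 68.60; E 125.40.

Step 1:
n(T) = 809.0 / 46.40 = 17.44 mol
n(J) = 1.110×1000 / 68.60 = 16.18 mol
n/ν for T = 17.44/2 = 8.720
n/ν for J = 16.18/3 = 5.393
Smallest n/ν is J → limiting reagent.
n(A) produced = (1/3) × 16.18 = 5.393 mol
Step 2:
n(A) available = 5.393 mol
n(E) = 569.4 / 125.40 = 4.541 mol
n/ν for A = 5.393/2 = 2.697
n/ν for E = 4.541/1 = 4.541
Smallest n/ν is A → limiting reagent.
n(Z) = (1/2) × 5.393 = 2.697 mol

2.70 mol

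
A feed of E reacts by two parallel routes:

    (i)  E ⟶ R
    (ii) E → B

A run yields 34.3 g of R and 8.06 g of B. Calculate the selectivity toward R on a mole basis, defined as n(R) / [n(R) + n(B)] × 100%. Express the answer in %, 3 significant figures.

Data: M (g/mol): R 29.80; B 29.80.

81.0 %

n(R) = 34.3 / 29.80 = 1.151 mol
n(B) = 8.06 / 29.80 = 0.2705 mol
selectivity = 1.151/(1.151+0.2705) × 100 = 80.97 %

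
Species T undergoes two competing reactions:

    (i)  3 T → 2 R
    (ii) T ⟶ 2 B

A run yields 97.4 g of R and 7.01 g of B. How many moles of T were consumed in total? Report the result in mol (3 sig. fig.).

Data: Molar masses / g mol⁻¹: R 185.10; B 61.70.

n(R) = 97.4 / 185.10 = 0.5262 mol
n(B) = 7.01 / 61.70 = 0.1136 mol
n(T) via (i) = (3/2)×0.5262 = 0.7893 mol
n(T) via (ii) = (1/2)×0.1136 = 0.05680 mol
total n(T) = 0.7893 + 0.05680 = 0.8461 mol

0.846 mol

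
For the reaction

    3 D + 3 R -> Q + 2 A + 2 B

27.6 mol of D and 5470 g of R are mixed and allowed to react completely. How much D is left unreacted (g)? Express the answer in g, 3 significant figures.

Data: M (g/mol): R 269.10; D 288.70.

n(D) = 27.60 mol
n(R) = 5470 / 269.10 = 20.33 mol
n/ν → D: 9.200, R: 6.777; R is limiting.
D consumed = (3/3) × 20.33 = 20.33 mol
D remaining = 27.60 − 20.33 = 7.270 mol
mass = 7.270 × 288.70 = 2099 g

2100 g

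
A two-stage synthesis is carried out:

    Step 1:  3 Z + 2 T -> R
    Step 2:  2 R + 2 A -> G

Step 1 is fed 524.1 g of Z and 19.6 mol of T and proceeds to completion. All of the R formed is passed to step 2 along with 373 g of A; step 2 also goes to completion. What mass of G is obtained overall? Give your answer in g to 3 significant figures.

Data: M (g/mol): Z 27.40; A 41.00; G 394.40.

1260 g

Step 1:
n(Z) = 524.1 / 27.40 = 19.13 mol
n(T) = 19.60 mol
n/ν for Z = 19.13/3 = 6.377
n/ν for T = 19.60/2 = 9.800
Smallest n/ν is Z → limiting reagent.
n(R) produced = (1/3) × 19.13 = 6.377 mol
Step 2:
n(R) available = 6.377 mol
n(A) = 373.0 / 41.00 = 9.098 mol
n/ν for R = 6.377/2 = 3.189
n/ν for A = 9.098/2 = 4.549
Smallest n/ν is R → limiting reagent.
n(G) = (1/2) × 6.377 = 3.189 mol
mass = 3.189 × 394.40 = 1258 g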